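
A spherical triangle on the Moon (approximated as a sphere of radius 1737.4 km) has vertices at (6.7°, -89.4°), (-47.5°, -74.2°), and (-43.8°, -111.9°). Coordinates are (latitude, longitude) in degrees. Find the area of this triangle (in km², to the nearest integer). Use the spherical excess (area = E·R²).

709469 km²

Side lengths (central angles): a = 0.4599, b = 0.9502, c = 0.9746 rad; semiperimeter s = 1.1923.
By l'Huilier's theorem, tan(E/4) = √[tan(s/2) tan((s−a)/2) tan((s−b)/2) tan((s−c)/2)], giving spherical excess E = 0.2350 rad.
Area = E·R² = 0.2350 × (1737.4)² ≈ 709469 km².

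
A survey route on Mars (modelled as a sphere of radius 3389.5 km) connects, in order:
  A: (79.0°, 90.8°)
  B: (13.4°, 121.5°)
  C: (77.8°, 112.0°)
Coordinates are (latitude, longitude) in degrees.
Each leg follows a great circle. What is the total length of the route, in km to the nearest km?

7797 km

Leg A→B: central angle 1.1733 rad, distance 3977.0 km.
Leg B→C: central angle 1.1271 rad, distance 3820.4 km.
Total: 3977.0 + 3820.4 ≈ 7797 km.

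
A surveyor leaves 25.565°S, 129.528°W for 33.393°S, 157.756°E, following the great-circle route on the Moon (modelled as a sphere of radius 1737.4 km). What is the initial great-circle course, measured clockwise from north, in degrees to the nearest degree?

244°

With φ₁ = -0.4462, φ₂ = -0.5828, Δλ = -1.2691 rad, the forward-azimuth formula gives
θ = atan2( sin Δλ cos φ₂ , cos φ₁ sin φ₂ − sin φ₁ cos φ₂ cos Δλ ) = atan2(-0.7972, -0.3894) = -116.04°.
Adding 360° brings this into [0°, 360°): 244°.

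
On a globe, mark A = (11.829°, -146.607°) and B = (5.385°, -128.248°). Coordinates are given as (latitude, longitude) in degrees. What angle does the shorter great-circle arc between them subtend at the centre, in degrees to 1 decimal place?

In radians: φ₁ = 0.2065, φ₂ = 0.0940, Δλ = 18.359° = 0.3204 rad.
cos c = sin φ₁ sin φ₂ + cos φ₁ cos φ₂ cos Δλ = (0.2050)(0.0938) + (0.9788)(0.9956)(0.9491) = 0.94408,
so c = arccos(0.94408) = 0.33599 rad.
So the angular separation is 19.3°.

19.3°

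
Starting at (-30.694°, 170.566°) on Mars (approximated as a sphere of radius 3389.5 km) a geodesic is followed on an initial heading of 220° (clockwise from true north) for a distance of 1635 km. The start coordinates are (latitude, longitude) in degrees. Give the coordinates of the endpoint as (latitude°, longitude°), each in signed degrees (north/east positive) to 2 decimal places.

Angular distance δ = d/R = 1635/3389.5 = 0.48237 rad; initial bearing θ = 3.8397 rad.
sin φ₂ = sin φ₁ cos δ + cos φ₁ sin δ cos θ = (-0.5105)(0.8859) + (0.8599)(0.4639)(-0.7660) = -0.7578, so φ₂ = -49.27°.
Δλ = atan2(sin θ sin δ cos φ₁, cos δ − sin φ₁ sin φ₂) = atan2(-0.2564, 0.4991) = -27.192°.
λ₂ = 170.566° − 27.192° = 143.37°.

-49.27°, 143.37°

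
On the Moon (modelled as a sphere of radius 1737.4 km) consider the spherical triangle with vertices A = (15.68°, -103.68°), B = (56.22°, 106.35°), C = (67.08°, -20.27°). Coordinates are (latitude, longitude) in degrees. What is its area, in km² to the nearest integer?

2070583 km²

Side lengths (central angles): a = 0.8810, b = 1.2745, c = 1.8119 rad; semiperimeter s = 1.9837.
By l'Huilier's theorem, tan(E/4) = √[tan(s/2) tan((s−a)/2) tan((s−b)/2) tan((s−c)/2)], giving spherical excess E = 0.6860 rad.
Area = E·R² = 0.6860 × (1737.4)² ≈ 2070583 km².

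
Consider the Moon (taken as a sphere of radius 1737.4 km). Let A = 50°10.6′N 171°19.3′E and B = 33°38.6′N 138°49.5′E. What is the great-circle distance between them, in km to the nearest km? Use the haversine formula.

877 km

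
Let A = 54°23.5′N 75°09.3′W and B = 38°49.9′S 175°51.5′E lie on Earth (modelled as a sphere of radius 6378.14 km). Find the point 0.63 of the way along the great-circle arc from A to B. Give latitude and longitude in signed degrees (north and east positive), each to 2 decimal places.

Central angle δ = 2.2881 rad. Interpolating on the sphere with fraction f = 0.63:
P = [sin((1−f)δ)·A + sin(fδ)·B] / sin δ = 0.9940·A + 1.3159·B in Cartesian coordinates,
giving P = (-0.8741, -0.4854, -0.0170), i.e. latitude -0.98°, longitude -150.96°.

-0.98°, -150.96°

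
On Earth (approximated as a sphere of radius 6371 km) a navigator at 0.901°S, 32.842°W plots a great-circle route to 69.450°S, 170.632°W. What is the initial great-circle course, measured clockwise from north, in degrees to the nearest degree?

194°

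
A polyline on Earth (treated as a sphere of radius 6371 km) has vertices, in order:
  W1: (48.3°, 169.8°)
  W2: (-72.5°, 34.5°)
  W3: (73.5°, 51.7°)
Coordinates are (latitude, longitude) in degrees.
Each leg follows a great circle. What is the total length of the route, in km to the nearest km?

32811 km

Leg W1→W2: central angle 2.5949 rad, distance 16532.4 km.
Leg W2→W3: central angle 2.5550 rad, distance 16278.2 km.
Total: 16532.4 + 16278.2 ≈ 32811 km.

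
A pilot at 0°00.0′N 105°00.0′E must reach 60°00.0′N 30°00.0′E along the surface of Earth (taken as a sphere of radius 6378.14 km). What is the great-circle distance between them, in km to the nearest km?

9191 km

In radians: φ₁ = 0.0000, φ₂ = 1.0472, Δλ = -75.000° = -1.3090 rad.
Haversine: a = sin²(Δφ/2) + cos φ₁ cos φ₂ sin²(Δλ/2) = 0.2500 + (1.0000)(0.5000)(0.3706) = 0.43530.
Central angle c = 2·arcsin(√a) = 1.44102 rad.
Distance = R·c = 6378.14 × 1.4410 ≈ 9191 km.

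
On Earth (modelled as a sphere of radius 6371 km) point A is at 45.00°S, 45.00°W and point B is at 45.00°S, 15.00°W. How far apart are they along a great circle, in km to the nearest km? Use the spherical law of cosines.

In radians: φ₁ = -0.7854, φ₂ = -0.7854, Δλ = 30.000° = 0.5236 rad.
cos c = sin φ₁ sin φ₂ + cos φ₁ cos φ₂ cos Δλ = (-0.7071)(-0.7071) + (0.7071)(0.7071)(0.8660) = 0.93301,
so c = arccos(0.93301) = 0.36810 rad.
Distance = R·c = 6371 × 0.3681 ≈ 2345 km.

2345 km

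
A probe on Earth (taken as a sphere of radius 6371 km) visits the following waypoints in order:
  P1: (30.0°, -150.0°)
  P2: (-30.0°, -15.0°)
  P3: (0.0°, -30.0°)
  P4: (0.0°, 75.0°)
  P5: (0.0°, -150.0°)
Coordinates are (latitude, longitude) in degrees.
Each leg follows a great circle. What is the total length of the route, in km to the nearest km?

46092 km

Leg P1→P2: central angle 2.4660 rad, distance 15710.8 km.
Leg P2→P3: central angle 0.5799 rad, distance 3694.6 km.
Leg P3→P4: central angle 1.8326 rad, distance 11675.5 km.
Leg P4→P5: central angle 2.3562 rad, distance 15011.3 km.
Total: 15710.8 + 3694.6 + 11675.5 + 15011.3 ≈ 46092 km.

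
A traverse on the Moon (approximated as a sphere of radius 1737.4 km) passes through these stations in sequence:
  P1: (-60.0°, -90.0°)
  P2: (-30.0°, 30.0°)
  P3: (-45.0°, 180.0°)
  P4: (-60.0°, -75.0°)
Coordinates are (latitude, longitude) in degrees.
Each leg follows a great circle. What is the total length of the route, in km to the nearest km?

7165 km

Leg P1→P2: central angle 1.3526 rad, distance 2349.9 km.
Leg P2→P3: central angle 1.7485 rad, distance 3037.9 km.
Leg P3→P4: central angle 1.0229 rad, distance 1777.2 km.
Total: 2349.9 + 3037.9 + 1777.2 ≈ 7165 km.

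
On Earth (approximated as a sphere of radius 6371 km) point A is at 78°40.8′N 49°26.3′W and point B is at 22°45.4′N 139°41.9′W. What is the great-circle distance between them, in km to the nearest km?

7535 km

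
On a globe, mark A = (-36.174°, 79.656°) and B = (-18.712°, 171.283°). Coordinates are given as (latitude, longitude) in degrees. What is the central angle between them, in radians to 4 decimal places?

1.4024 rad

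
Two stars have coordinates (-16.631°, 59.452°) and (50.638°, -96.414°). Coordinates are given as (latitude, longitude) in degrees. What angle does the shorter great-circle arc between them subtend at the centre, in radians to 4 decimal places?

Let φ₁ = -0.2903 rad, φ₂ = 0.8838 rad, and Δλ = -2.7204 rad.
cos c = sin φ₁ sin φ₂ + cos φ₁ cos φ₂ cos Δλ = (-0.2862)(0.7732) + (0.9582)(0.6342)(-0.9126) = -0.77585,
so c = arccos(-0.77585) = 2.45886 rad.
So the angular separation is 2.4589 rad.

2.4589 rad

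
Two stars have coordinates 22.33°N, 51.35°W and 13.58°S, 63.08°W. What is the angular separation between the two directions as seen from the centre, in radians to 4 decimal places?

0.6581 rad

Let φ₁ = 0.3897 rad, φ₂ = -0.2370 rad, and Δλ = -0.2047 rad.
Haversine: a = sin²(Δφ/2) + cos φ₁ cos φ₂ sin²(Δλ/2) = 0.0950 + (0.9250)(0.9720)(0.0104) = 0.10442.
Central angle c = 2·arcsin(√a) = 0.65809 rad.
So the angular separation is 0.6581 rad.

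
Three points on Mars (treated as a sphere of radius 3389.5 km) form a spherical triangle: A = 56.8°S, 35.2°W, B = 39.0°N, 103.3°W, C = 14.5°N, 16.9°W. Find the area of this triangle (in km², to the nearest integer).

14574997 km²

Side lengths (central angles): a = 1.3645, b = 1.2726, c = 1.9475 rad; semiperimeter s = 2.2923.
By l'Huilier's theorem, tan(E/4) = √[tan(s/2) tan((s−a)/2) tan((s−b)/2) tan((s−c)/2)], giving spherical excess E = 1.2686 rad.
Area = E·R² = 1.2686 × (3389.5)² ≈ 14574997 km².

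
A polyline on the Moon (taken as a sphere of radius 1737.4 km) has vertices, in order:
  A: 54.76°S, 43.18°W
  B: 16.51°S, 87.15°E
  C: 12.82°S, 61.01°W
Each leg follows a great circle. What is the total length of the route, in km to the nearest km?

7102 km

Leg A→B: central angle 1.6971 rad, distance 2948.5 km.
Leg B→C: central angle 2.3908 rad, distance 4153.7 km.
Total: 2948.5 + 4153.7 ≈ 7102 km.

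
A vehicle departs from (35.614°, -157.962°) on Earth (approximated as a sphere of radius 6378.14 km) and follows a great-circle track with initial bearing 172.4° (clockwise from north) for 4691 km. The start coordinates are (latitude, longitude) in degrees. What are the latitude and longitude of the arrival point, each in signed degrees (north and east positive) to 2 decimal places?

-6.25°, -152.84°

Angular distance δ = d/R = 4691/6378.14 = 0.73548 rad; initial bearing θ = 3.0089 rad.
sin φ₂ = sin φ₁ cos δ + cos φ₁ sin δ cos θ = (0.5823)(0.7415) + (0.8130)(0.6709)(-0.9912) = -0.1089, so φ₂ = -6.25°.
Δλ = atan2(sin θ sin δ cos φ₁, cos δ − sin φ₁ sin φ₂) = atan2(0.0721, 0.8049) = 5.121°.
λ₂ = -157.962° + 5.121° = -152.84°.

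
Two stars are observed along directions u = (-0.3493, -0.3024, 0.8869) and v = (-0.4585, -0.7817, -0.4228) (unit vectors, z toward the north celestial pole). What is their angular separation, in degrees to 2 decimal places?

u·v = 0.0216; |u| = 1.0000, |v| = 1.0000.
cos θ = (u·v)/(|u||v|) = 0.0216, so θ = 88.76°.

88.76°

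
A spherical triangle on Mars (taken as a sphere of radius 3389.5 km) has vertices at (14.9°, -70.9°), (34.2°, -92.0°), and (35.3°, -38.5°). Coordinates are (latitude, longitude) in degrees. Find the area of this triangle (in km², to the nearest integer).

1766414 km²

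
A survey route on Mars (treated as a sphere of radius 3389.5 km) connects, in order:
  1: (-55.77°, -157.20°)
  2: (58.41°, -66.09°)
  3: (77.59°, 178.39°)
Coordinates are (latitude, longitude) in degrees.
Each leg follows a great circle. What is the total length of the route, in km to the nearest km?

10273 km

Leg 1→2: central angle 2.3603 rad, distance 8000.1 km.
Leg 2→3: central angle 0.6707 rad, distance 2273.2 km.
Total: 8000.1 + 2273.2 ≈ 10273 km.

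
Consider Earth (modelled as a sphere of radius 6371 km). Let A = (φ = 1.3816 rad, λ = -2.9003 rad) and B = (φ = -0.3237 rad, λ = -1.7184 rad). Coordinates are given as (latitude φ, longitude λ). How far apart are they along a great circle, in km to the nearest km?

In radians: φ₁ = 1.3816, φ₂ = -0.3237, Δλ = 67.718° = 1.1819 rad.
Haversine: a = sin²(Δφ/2) + cos φ₁ cos φ₂ sin²(Δλ/2) = 0.5670 + (0.1881)(0.9481)(0.3104) = 0.62240.
Central angle c = 2·arcsin(√a) = 1.81810 rad.
Distance = R·c = 6371 × 1.8181 ≈ 11583 km.

11583 km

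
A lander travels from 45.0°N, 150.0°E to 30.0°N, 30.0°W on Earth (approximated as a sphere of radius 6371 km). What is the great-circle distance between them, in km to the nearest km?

Let φ₁ = 0.7854 rad, φ₂ = 0.5236 rad, and Δλ = -3.1416 rad.
cos c = sin φ₁ sin φ₂ + cos φ₁ cos φ₂ cos Δλ = (0.7071)(0.5000) + (0.7071)(0.8660)(-1.0000) = -0.25882,
so c = arccos(-0.25882) = 1.83260 rad.
Distance = R·c = 6371 × 1.8326 ≈ 11675 km.

11675 km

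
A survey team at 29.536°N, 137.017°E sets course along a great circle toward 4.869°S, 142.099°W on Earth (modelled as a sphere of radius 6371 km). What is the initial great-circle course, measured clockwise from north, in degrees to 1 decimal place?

98.8°

Δλ = 80.884° = 1.4117 rad.
y = sin Δλ · cos φ₂ = (0.9874)(0.9964) = 0.9838
x = cos φ₁ sin φ₂ − sin φ₁ cos φ₂ cos Δλ = (0.8700)(-0.0849) − (0.4930)(0.9964)(0.1584) = -0.1517
θ = atan2(y, x) = 98.76°, so the bearing is 98.8°.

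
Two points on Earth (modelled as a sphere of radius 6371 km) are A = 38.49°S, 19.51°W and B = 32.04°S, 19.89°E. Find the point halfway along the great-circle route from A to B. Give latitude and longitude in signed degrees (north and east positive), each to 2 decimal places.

-36.91°, 1.01°

The central angle between A and B is δ = 0.5682 rad.
With f = 0.5, the slerp weights are sin((1−f)δ)/sin δ = 0.5209 and sin(fδ)/sin δ = 0.5209.
Weighted sum of the unit vectors: (0.5209)·(0.7378,-0.2614,-0.6224) + (0.5209)·(0.7971,0.2884,-0.5305) = (0.7995, 0.0141, -0.6005).
Converting back: φ = atan2(z, √(x²+y²)) = -36.91°, λ = atan2(y, x) = 1.01°.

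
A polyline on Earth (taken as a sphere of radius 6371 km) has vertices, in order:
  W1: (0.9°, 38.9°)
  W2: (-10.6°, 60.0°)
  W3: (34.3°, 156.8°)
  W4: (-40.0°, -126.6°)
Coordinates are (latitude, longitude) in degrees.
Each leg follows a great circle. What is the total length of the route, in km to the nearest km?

Leg W1→W2: central angle 0.4177 rad, distance 2661.1 km.
Leg W2→W3: central angle 1.7720 rad, distance 11289.1 km.
Leg W3→W4: central angle 1.7881 rad, distance 11391.8 km.
Total: 2661.1 + 11289.1 + 11391.8 ≈ 25342 km.

25342 km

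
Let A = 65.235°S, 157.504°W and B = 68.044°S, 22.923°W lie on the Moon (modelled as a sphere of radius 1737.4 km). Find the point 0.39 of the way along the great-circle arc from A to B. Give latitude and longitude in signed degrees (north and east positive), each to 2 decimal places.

-78.70°, -122.43°

Central angle δ = 0.7492 rad. Interpolating on the sphere with fraction f = 0.39:
P = [sin((1−f)δ)·A + sin(fδ)·B] / sin δ = 0.6479·A + 0.4229·B in Cartesian coordinates,
giving P = (-0.1051, -0.1654, -0.9806), i.e. latitude -78.70°, longitude -122.43°.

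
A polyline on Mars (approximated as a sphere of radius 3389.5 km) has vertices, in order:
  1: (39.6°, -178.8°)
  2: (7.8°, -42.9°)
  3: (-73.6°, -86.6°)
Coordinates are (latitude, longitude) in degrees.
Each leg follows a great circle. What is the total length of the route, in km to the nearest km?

12031 km

Leg 1→2: central angle 2.0507 rad, distance 6950.9 km.
Leg 2→3: central angle 1.4987 rad, distance 5079.8 km.
Total: 6950.9 + 5079.8 ≈ 12031 km.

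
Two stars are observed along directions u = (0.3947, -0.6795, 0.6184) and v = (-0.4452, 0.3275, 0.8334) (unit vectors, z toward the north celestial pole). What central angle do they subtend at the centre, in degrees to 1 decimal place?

83.3°

u·v = 0.1171; |u| = 1.0000, |v| = 1.0000.
cos θ = (u·v)/(|u||v|) = 0.1171, so θ = 83.3°.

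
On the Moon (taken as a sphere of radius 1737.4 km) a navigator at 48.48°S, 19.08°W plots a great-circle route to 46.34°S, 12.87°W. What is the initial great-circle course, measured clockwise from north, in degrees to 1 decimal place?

With φ₁ = -0.8461, φ₂ = -0.8088, Δλ = 0.1084 rad, the forward-azimuth formula gives
θ = atan2( sin Δλ cos φ₂ , cos φ₁ sin φ₂ − sin φ₁ cos φ₂ cos Δλ ) = atan2(0.0747, 0.0343) = 65.33°.
So the initial bearing is 65.3°.

65.3°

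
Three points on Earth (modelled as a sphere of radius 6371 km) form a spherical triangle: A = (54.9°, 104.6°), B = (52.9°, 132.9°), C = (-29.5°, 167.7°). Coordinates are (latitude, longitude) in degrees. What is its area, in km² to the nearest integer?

8524330 km²

Side lengths (central angles): a = 1.5324, b = 1.7482, c = 0.2911 rad; semiperimeter s = 1.7858.
By l'Huilier's theorem, tan(E/4) = √[tan(s/2) tan((s−a)/2) tan((s−b)/2) tan((s−c)/2)], giving spherical excess E = 0.2100 rad.
Area = E·R² = 0.2100 × (6371)² ≈ 8524330 km².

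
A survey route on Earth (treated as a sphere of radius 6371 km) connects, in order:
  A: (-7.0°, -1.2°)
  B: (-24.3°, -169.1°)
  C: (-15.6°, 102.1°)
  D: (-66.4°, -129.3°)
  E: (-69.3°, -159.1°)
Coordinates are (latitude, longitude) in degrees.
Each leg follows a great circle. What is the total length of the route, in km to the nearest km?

Leg A→B: central angle 2.5578 rad, distance 16295.5 km.
Leg B→C: central angle 1.4414 rad, distance 9183.1 km.
Leg C→D: central angle 1.5649 rad, distance 9970.2 km.
Leg D→E: central angle 0.2003 rad, distance 1276.1 km.
Total: 16295.5 + 9183.1 + 9970.2 + 1276.1 ≈ 36725 km.

36725 km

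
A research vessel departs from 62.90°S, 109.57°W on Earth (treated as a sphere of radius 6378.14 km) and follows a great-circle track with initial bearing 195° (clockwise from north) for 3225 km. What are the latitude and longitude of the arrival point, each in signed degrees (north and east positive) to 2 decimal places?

-82.72°, 152.28°

Angular distance δ = d/R = 3225/6378.14 = 0.50563 rad; initial bearing θ = 3.4034 rad.
sin φ₂ = sin φ₁ cos δ + cos φ₁ sin δ cos θ = (-0.8902)(0.8749) + (0.4555)(0.4844)(-0.9659) = -0.9919, so φ₂ = -82.72°.
Δλ = atan2(sin θ sin δ cos φ₁, cos δ − sin φ₁ sin φ₂) = atan2(-0.0571, -0.0082) = -98.149°.
λ₂ = -109.570° − 98.149° = -207.72° → 152.28° after wrapping to (−180°, 180°].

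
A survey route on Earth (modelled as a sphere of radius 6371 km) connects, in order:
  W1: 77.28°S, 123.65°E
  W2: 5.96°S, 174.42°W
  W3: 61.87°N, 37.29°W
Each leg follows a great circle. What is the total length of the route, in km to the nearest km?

Leg W1→W2: central angle 1.3650 rad, distance 8696.5 km.
Leg W2→W3: central angle 2.0211 rad, distance 12876.5 km.
Total: 8696.5 + 12876.5 ≈ 21573 km.

21573 km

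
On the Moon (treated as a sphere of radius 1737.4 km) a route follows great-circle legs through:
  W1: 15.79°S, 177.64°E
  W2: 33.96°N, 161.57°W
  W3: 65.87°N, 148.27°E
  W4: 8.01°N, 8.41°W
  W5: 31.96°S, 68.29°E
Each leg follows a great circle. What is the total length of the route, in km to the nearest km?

Leg W1→W2: central angle 0.9346 rad, distance 1623.7 km.
Leg W2→W3: central angle 0.7568 rad, distance 1314.9 km.
Leg W3→W4: central angle 1.8179 rad, distance 3158.4 km.
Leg W4→W5: central angle 1.4510 rad, distance 2521.0 km.
Total: 1623.7 + 1314.9 + 3158.4 + 2521.0 ≈ 8618 km.

8618 km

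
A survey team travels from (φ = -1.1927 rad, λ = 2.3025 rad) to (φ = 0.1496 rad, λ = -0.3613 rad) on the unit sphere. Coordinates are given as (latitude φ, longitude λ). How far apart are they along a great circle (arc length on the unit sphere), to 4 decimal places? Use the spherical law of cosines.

In radians: φ₁ = -1.1927, φ₂ = 0.1496, Δλ = -152.624° = -2.6638 rad.
cos c = sin φ₁ sin φ₂ + cos φ₁ cos φ₂ cos Δλ = (-0.9294)(0.1490) + (0.3692)(0.9888)(-0.8880) = -0.46267,
so c = arccos(-0.46267) = 2.05180 rad.
On the unit sphere the arc length equals the central angle: 2.0518.

2.0518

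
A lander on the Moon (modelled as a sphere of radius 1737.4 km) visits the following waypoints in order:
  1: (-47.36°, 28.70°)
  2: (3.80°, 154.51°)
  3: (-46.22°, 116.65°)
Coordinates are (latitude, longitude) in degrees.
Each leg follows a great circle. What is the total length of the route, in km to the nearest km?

5354 km

Leg 1→2: central angle 2.0311 rad, distance 3528.8 km.
Leg 2→3: central angle 1.0504 rad, distance 1825.0 km.
Total: 3528.8 + 1825.0 ≈ 5354 km.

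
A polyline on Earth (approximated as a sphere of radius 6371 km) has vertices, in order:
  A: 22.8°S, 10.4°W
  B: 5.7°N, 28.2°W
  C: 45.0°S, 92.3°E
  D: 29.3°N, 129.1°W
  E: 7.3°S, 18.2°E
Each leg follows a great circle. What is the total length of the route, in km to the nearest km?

48353 km

Leg A→B: central angle 0.5828 rad, distance 3713.2 km.
Leg B→C: central angle 2.0123 rad, distance 12820.6 km.
Leg C→D: central angle 2.5126 rad, distance 16007.5 km.
Leg D→E: central angle 2.4818 rad, distance 15811.2 km.
Total: 3713.2 + 12820.6 + 16007.5 + 15811.2 ≈ 48353 km.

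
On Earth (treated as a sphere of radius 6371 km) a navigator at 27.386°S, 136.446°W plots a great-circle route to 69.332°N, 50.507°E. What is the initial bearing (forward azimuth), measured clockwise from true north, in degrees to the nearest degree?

356°

With φ₁ = -0.4780, φ₂ = 1.2101, Δλ = -3.0202 rad, the forward-azimuth formula gives
θ = atan2( sin Δλ cos φ₂ , cos φ₁ sin φ₂ − sin φ₁ cos φ₂ cos Δλ ) = atan2(-0.0427, 0.6696) = -3.65°.
Adding 360° brings this into [0°, 360°): 356°.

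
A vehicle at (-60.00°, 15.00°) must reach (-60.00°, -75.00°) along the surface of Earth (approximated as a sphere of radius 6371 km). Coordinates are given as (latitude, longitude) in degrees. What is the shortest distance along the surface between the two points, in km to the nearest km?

4605 km

Let φ₁ = -1.0472 rad, φ₂ = -1.0472 rad, and Δλ = -1.5708 rad.
cos c = sin φ₁ sin φ₂ + cos φ₁ cos φ₂ cos Δλ = (-0.8660)(-0.8660) + (0.5000)(0.5000)(0.0000) = 0.75000,
so c = arccos(0.75000) = 0.72273 rad.
Distance = R·c = 6371 × 0.7227 ≈ 4605 km.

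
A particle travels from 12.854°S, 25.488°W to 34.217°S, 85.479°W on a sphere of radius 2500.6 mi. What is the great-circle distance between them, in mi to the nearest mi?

Let φ₁ = -0.2243 rad, φ₂ = -0.5972 rad, and Δλ = -1.0470 rad.
cos c = sin φ₁ sin φ₂ + cos φ₁ cos φ₂ cos Δλ = (-0.2225)(-0.5623) + (0.9749)(0.8269)(0.5001) = 0.52831,
so c = arccos(0.52831) = 1.01419 rad.
Distance = R·c = 2500.6 × 1.0142 ≈ 2536 mi.

2536 mi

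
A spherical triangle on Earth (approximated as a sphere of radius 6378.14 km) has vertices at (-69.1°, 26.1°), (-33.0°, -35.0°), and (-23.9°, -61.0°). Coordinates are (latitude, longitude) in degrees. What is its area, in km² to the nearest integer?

Side lengths (central angles): a = 0.4280, b = 1.1647, c = 0.8587 rad; semiperimeter s = 1.2257.
By l'Huilier's theorem, tan(E/4) = √[tan(s/2) tan((s−a)/2) tan((s−b)/2) tan((s−c)/2)], giving spherical excess E = 0.1637 rad.
Area = E·R² = 0.1637 × (6378.14)² ≈ 6660788 km².

6660788 km²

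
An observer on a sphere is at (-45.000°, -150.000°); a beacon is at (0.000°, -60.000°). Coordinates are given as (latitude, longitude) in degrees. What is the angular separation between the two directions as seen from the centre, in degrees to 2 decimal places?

90.00°

Let φ₁ = -0.7854 rad, φ₂ = 0.0000 rad, and Δλ = 1.5708 rad.
Haversine: a = sin²(Δφ/2) + cos φ₁ cos φ₂ sin²(Δλ/2) = 0.1464 + (0.7071)(1.0000)(0.5000) = 0.50000.
Central angle c = 2·arcsin(√a) = 1.57080 rad.
So the angular separation is 90.00°.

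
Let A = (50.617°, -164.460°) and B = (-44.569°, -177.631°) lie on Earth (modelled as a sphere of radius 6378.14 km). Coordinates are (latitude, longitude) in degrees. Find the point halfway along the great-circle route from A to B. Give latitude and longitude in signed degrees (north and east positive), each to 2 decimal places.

Central angle δ = 1.6733 rad. Interpolating on the sphere with fraction f = 0.5:
P = [sin((1−f)δ)·A + sin(fδ)·B] / sin δ = 0.7463·A + 0.7463·B in Cartesian coordinates,
giving P = (-0.9874, -0.1488, 0.0531), i.e. latitude 3.04°, longitude -171.43°.

3.04°, -171.43°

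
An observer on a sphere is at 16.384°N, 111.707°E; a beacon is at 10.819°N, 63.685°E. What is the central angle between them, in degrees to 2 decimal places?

46.90°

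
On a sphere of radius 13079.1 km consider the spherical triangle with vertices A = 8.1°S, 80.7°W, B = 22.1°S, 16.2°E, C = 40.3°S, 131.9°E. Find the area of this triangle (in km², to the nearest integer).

Side lengths (central angles): a = 1.6339, b = 2.1471, c = 1.6280 rad; semiperimeter s = 2.7046.
By l'Huilier's theorem, tan(E/4) = √[tan(s/2) tan((s−a)/2) tan((s−b)/2) tan((s−c)/2)], giving spherical excess E = 2.3764 rad.
Area = E·R² = 2.3764 × (13079.1)² ≈ 406506663 km².

406506663 km²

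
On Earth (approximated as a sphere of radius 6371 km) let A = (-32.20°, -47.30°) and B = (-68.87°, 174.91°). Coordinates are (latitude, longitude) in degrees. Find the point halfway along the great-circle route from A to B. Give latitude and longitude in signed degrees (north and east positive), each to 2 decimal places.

The central angle between A and B is δ = 1.2963 rad.
With f = 0.5, the slerp weights are sin((1−f)δ)/sin δ = 0.6272 and sin(fδ)/sin δ = 0.6272.
Weighted sum of the unit vectors: (0.6272)·(0.5739,-0.6219,-0.5329) + (0.6272)·(-0.3591,0.0320,-0.9328) = (0.1347, -0.3700, -0.9192).
Converting back: φ = atan2(z, √(x²+y²)) = -66.81°, λ = atan2(y, x) = -69.99°.

-66.81°, -69.99°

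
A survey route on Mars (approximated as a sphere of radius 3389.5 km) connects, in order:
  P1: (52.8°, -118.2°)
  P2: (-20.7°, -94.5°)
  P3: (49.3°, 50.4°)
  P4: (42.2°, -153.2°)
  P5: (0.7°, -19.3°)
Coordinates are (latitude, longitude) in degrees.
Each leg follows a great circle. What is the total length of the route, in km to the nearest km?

Leg P1→P2: central angle 1.3322 rad, distance 4515.6 km.
Leg P2→P3: central angle 2.4450 rad, distance 8287.4 km.
Leg P3→P4: central angle 1.5042 rad, distance 5098.4 km.
Leg P4→P5: central angle 2.1007 rad, distance 7120.2 km.
Total: 4515.6 + 8287.4 + 5098.4 + 7120.2 ≈ 25022 km.

25022 km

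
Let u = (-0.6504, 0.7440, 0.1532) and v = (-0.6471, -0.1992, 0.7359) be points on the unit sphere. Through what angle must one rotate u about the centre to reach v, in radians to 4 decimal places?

1.1751 rad

u·v = 0.3854; |u| = 1.0000, |v| = 1.0000.
cos θ = (u·v)/(|u||v|) = 0.3854, so θ = 1.1751 rad.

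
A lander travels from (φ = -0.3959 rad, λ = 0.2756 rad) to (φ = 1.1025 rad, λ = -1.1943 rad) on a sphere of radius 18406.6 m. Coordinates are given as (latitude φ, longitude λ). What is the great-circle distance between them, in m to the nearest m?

In radians: φ₁ = -0.3959, φ₂ = 1.1025, Δλ = -84.219° = -1.4699 rad.
cos c = sin φ₁ sin φ₂ + cos φ₁ cos φ₂ cos Δλ = (-0.3856)(0.8923) + (0.9226)(0.4514)(0.1007) = -0.30217,
so c = arccos(-0.30217) = 1.87777 rad.
Distance = R·c = 18406.6 × 1.8778 ≈ 34563 m.

34563 m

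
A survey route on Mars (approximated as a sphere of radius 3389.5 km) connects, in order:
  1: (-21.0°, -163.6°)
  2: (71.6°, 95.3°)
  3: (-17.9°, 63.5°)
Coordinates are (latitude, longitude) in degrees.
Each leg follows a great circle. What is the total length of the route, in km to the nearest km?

12155 km

Leg 1→2: central angle 1.9788 rad, distance 6707.2 km.
Leg 2→3: central angle 1.6072 rad, distance 5447.5 km.
Total: 6707.2 + 5447.5 ≈ 12155 km.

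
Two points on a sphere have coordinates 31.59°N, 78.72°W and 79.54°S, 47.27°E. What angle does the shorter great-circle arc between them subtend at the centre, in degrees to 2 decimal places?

Let φ₁ = 0.5513 rad, φ₂ = -1.3882 rad, and Δλ = 2.1989 rad.
Haversine: a = sin²(Δφ/2) + cos φ₁ cos φ₂ sin²(Δλ/2) = 0.6802 + (0.8518)(0.1815)(0.7938) = 0.80300.
Central angle c = 2·arcsin(√a) = 2.22183 rad.
So the angular separation is 127.30°.

127.30°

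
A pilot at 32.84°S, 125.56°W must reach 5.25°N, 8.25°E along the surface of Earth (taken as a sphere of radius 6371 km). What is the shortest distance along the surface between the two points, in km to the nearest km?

14340 km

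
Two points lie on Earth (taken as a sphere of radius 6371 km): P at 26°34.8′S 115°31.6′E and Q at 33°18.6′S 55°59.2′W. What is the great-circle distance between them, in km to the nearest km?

13296 km

With latitudes φ₁ = -26.580°, φ₂ = -33.310° and longitude difference Δλ = -171.513°:
cos c = sin φ₁ sin φ₂ + cos φ₁ cos φ₂ cos Δλ = (-0.4474)(-0.5492) + (0.8943)(0.8357)(-0.9891) = -0.49348,
so c = arccos(-0.49348) = 2.08688 rad.
Distance = R·c = 6371 × 2.0869 ≈ 13296 km.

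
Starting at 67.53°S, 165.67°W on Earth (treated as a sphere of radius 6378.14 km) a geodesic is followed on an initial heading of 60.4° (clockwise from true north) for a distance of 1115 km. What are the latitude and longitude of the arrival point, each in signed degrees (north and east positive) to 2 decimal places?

Angular distance δ = d/R = 1115/6378.14 = 0.17482 rad; initial bearing θ = 1.0542 rad.
sin φ₂ = sin φ₁ cos δ + cos φ₁ sin δ cos θ = (-0.9241)(0.9848) + (0.3822)(0.1739)(0.4939) = -0.8772, so φ₂ = -61.30°.
Δλ = atan2(sin θ sin δ cos φ₁, cos δ − sin φ₁ sin φ₂) = atan2(0.0578, 0.1742) = 18.357°.
λ₂ = -165.670° + 18.357° = -147.31°.

-61.30°, -147.31°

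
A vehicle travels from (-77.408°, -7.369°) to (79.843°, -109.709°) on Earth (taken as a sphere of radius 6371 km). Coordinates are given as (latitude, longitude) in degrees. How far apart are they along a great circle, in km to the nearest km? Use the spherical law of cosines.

18421 km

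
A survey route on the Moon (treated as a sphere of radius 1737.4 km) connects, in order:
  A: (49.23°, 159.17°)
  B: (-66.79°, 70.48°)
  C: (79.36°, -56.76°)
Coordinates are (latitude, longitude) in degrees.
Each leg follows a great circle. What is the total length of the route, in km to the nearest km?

8944 km

Leg A→B: central angle 2.3325 rad, distance 4052.5 km.
Leg B→C: central angle 2.8155 rad, distance 4891.6 km.
Total: 4052.5 + 4891.6 ≈ 8944 km.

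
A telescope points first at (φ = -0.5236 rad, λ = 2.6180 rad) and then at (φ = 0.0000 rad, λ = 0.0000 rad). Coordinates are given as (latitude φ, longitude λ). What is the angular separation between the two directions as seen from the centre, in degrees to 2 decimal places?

With latitudes φ₁ = -30.000°, φ₂ = 0.000° and longitude difference Δλ = -150.000°:
Haversine: a = sin²(Δφ/2) + cos φ₁ cos φ₂ sin²(Δλ/2) = 0.0670 + (0.8660)(1.0000)(0.9330) = 0.87500.
Central angle c = 2·arcsin(√a) = 2.41886 rad.
So the angular separation is 138.59°.

138.59°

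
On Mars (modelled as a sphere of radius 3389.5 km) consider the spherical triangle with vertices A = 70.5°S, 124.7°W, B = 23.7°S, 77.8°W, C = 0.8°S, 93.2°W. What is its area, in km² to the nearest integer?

Side lengths (central angles): a = 0.4771, b = 1.2685, c = 0.9425 rad; semiperimeter s = 1.3441.
By l'Huilier's theorem, tan(E/4) = √[tan(s/2) tan((s−a)/2) tan((s−b)/2) tan((s−c)/2)], giving spherical excess E = 0.2127 rad.
Area = E·R² = 0.2127 × (3389.5)² ≈ 2444152 km².

2444152 km²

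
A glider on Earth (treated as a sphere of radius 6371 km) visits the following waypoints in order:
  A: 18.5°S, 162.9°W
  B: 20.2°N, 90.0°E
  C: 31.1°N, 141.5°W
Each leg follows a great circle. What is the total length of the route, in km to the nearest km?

24526 km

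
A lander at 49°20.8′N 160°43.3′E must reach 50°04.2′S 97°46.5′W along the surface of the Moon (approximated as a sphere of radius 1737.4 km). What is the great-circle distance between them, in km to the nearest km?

Let φ₁ = 0.8613 rad, φ₂ = -0.8739 rad, and Δλ = 1.7716 rad.
Haversine: a = sin²(Δφ/2) + cos φ₁ cos φ₂ sin²(Δλ/2) = 0.5818 + (0.6515)(0.6419)(0.5997) = 0.83258.
Central angle c = 2·arcsin(√a) = 2.29850 rad.
Distance = R·c = 1737.4 × 2.2985 ≈ 3993 km.

3993 km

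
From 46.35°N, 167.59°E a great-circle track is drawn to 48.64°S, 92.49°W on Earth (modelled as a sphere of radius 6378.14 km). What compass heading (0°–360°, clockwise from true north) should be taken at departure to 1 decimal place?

With φ₁ = 0.8090, φ₂ = -0.8489, Δλ = 1.7439 rad, the forward-azimuth formula gives
θ = atan2( sin Δλ cos φ₂ , cos φ₁ sin φ₂ − sin φ₁ cos φ₂ cos Δλ ) = atan2(0.6509, -0.4357) = 123.80°.
So the initial bearing is 123.8°.

123.8°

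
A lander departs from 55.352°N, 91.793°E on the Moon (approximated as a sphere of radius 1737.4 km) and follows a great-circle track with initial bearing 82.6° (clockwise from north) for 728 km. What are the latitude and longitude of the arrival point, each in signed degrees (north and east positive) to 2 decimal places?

51.38°, 132.06°

Angular distance δ = d/R = 728/1737.4 = 0.41902 rad; initial bearing θ = 1.4416 rad.
sin φ₂ = sin φ₁ cos δ + cos φ₁ sin δ cos θ = (0.8227)(0.9135) + (0.5685)(0.4069)(0.1288) = 0.7813, so φ₂ = 51.38°.
Δλ = atan2(sin θ sin δ cos φ₁, cos δ − sin φ₁ sin φ₂) = atan2(0.2294, 0.2708) = 40.272°.
λ₂ = 91.793° + 40.272° = 132.06°.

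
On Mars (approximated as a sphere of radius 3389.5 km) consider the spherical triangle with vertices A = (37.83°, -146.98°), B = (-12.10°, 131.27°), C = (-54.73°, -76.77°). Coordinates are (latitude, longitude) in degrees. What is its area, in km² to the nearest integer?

28312992 km²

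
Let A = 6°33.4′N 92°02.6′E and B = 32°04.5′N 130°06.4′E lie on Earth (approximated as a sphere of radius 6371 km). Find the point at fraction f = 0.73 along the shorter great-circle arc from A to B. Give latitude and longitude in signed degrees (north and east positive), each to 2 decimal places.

26.10°, 118.46°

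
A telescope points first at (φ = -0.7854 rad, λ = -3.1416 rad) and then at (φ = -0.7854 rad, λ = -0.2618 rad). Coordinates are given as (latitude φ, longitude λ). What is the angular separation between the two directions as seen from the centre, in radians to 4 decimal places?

1.5538 rad

Let φ₁ = -0.7854 rad, φ₂ = -0.7854 rad, and Δλ = 2.8798 rad.
Haversine: a = sin²(Δφ/2) + cos φ₁ cos φ₂ sin²(Δλ/2) = 0.0000 + (0.7071)(0.7071)(0.9830) = 0.49148.
Central angle c = 2·arcsin(√a) = 1.55376 rad.
So the angular separation is 1.5538 rad.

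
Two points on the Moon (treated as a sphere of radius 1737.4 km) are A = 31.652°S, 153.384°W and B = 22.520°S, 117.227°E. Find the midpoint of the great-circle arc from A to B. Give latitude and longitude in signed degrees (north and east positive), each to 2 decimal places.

Central angle δ = 1.3599 rad. Interpolating on the sphere with fraction f = 0.5:
P = [sin((1−f)δ)·A + sin(fδ)·B] / sin δ = 0.6430·A + 0.6430·B in Cartesian coordinates,
giving P = (-0.7611, 0.2829, -0.5837), i.e. latitude -35.71°, longitude 159.61°.

-35.71°, 159.61°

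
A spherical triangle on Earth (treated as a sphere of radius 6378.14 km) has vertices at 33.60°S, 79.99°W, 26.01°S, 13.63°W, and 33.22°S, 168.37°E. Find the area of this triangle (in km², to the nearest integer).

Side lengths (central angles): a = 2.1073, b = 1.5246, c = 0.9970 rad; semiperimeter s = 2.3144.
By l'Huilier's theorem, tan(E/4) = √[tan(s/2) tan((s−a)/2) tan((s−b)/2) tan((s−c)/2)], giving spherical excess E = 1.0787 rad.
Area = E·R² = 1.0787 × (6378.14)² ≈ 43882787 km².

43882787 km²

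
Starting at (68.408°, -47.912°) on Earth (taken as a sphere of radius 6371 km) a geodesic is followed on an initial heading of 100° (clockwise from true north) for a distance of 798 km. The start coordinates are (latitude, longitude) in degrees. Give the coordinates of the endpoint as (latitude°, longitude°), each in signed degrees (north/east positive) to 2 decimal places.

Angular distance δ = d/R = 798/6371 = 0.12526 rad; initial bearing θ = 1.7453 rad.
sin φ₂ = sin φ₁ cos δ + cos φ₁ sin δ cos θ = (0.9298)(0.9922) + (0.3680)(0.1249)(-0.1736) = 0.9146, so φ₂ = 66.14°.
Δλ = atan2(sin θ sin δ cos φ₁, cos δ − sin φ₁ sin φ₂) = atan2(0.0453, 0.1418) = 17.709°.
λ₂ = -47.912° + 17.709° = -30.20°.

66.14°, -30.20°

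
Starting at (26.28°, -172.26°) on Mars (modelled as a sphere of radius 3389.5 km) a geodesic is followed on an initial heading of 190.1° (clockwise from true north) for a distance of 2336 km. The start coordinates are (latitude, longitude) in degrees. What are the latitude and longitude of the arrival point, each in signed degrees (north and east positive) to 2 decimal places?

Angular distance δ = d/R = 2336/3389.5 = 0.68919 rad; initial bearing θ = 3.3179 rad.
sin φ₂ = sin φ₁ cos δ + cos φ₁ sin δ cos θ = (0.4428)(0.7718) + (0.8966)(0.6359)(-0.9845) = -0.2196, so φ₂ = -12.69°.
Δλ = atan2(sin θ sin δ cos φ₁, cos δ − sin φ₁ sin φ₂) = atan2(-0.1000, 0.8690) = -6.564°.
λ₂ = -172.260° − 6.564° = -178.82°.

-12.69°, -178.82°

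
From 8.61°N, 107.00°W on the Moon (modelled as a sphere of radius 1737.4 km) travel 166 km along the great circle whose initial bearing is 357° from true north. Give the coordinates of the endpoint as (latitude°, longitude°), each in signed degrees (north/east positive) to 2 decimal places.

14.08°, -107.29°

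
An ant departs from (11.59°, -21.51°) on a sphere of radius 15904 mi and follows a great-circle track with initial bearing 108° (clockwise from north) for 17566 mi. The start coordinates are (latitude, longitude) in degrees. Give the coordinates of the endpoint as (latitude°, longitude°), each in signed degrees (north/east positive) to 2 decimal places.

-10.37°, 38.22°

Angular distance δ = d/R = 17566/15904 = 1.10450 rad; initial bearing θ = 1.8850 rad.
sin φ₂ = sin φ₁ cos δ + cos φ₁ sin δ cos θ = (0.2009)(0.4496) + (0.9796)(0.8932)(-0.3090) = -0.1801, so φ₂ = -10.37°.
Δλ = atan2(sin θ sin δ cos φ₁, cos δ − sin φ₁ sin φ₂) = atan2(0.8322, 0.4858) = 59.728°.
λ₂ = -21.510° + 59.728° = 38.22°.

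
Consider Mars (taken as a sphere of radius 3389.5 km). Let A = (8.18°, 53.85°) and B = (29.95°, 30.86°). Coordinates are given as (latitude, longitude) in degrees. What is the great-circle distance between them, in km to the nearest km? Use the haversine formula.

Let φ₁ = 0.1428 rad, φ₂ = 0.5227 rad, and Δλ = -0.4013 rad.
Haversine: a = sin²(Δφ/2) + cos φ₁ cos φ₂ sin²(Δλ/2) = 0.0357 + (0.9898)(0.8665)(0.0397) = 0.06972.
Central angle c = 2·arcsin(√a) = 0.53443 rad.
Distance = R·c = 3389.5 × 0.5344 ≈ 1811 km.

1811 km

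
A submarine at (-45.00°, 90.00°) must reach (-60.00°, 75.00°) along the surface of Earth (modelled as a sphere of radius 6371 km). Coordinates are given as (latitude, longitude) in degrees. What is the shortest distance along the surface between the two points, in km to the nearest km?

In radians: φ₁ = -0.7854, φ₂ = -1.0472, Δλ = -15.000° = -0.2618 rad.
cos c = sin φ₁ sin φ₂ + cos φ₁ cos φ₂ cos Δλ = (-0.7071)(-0.8660) + (0.7071)(0.5000)(0.9659) = 0.95388,
so c = arccos(0.95388) = 0.30489 rad.
Distance = R·c = 6371 × 0.3049 ≈ 1942 km.

1942 km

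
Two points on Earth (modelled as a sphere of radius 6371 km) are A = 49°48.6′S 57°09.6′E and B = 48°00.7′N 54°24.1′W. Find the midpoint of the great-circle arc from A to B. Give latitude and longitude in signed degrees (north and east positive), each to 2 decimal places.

-1.60°, -0.14°

The central angle between A and B is δ = 2.3839 rad.
With f = 0.5, the slerp weights are sin((1−f)δ)/sin δ = 1.3520 and sin(fδ)/sin δ = 1.3520.
Weighted sum of the unit vectors: (1.3520)·(0.3500,0.5422,-0.7639) + (1.3520)·(0.3894,-0.5440,0.7433) = (0.9996, -0.0024, -0.0279).
Converting back: φ = atan2(z, √(x²+y²)) = -1.60°, λ = atan2(y, x) = -0.14°.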